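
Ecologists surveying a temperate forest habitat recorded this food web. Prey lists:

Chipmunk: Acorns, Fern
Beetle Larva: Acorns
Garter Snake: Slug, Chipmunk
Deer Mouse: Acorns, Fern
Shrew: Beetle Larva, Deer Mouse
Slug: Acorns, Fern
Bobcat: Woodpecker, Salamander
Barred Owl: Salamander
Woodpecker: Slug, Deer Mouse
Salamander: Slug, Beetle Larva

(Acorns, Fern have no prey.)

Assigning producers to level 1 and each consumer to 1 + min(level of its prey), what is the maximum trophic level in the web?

4

Producers (level 1): Acorns, Fern.
Following each consumer down to its lowest-level prey: Acorns → Slug → Salamander → Bobcat (levels 1 through 4).
All prey of Bobcat (Salamander 3, Woodpecker 3) are at level 3 or above, so Bobcat is at level 1 + 3 = 4.
Every consumer has at least one prey at level 3 or below, so none exceeds level 4.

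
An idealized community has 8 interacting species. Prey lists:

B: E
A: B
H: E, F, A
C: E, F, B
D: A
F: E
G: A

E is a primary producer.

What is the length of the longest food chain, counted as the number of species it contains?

4 species

One longest chain: E → B → A → G.
It has 4 species and 3 links.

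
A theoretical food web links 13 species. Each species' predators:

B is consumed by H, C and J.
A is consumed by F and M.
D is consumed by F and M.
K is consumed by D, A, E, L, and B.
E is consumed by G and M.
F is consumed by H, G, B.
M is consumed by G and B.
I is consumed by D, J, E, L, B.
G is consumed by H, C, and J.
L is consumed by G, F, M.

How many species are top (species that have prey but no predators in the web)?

3

Top species (has prey, but nothing eats it): J, H, C.
Count: 3.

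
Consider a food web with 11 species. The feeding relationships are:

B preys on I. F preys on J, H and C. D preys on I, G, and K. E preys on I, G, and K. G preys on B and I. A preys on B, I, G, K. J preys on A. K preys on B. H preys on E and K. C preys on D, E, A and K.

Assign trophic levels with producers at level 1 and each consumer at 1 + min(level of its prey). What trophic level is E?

Trophic level 2

I is a producer → level 1.
E eats I → level 2.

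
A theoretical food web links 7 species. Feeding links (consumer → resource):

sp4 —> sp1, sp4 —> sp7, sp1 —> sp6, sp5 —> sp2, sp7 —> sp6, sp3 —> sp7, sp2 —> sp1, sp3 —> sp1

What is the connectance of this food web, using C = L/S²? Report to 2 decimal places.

The web has S = 7 species and L = 8 feeding links.
C = L / S² = 8 / 49 = 0.1633 ≈ 0.16.

C = 0.16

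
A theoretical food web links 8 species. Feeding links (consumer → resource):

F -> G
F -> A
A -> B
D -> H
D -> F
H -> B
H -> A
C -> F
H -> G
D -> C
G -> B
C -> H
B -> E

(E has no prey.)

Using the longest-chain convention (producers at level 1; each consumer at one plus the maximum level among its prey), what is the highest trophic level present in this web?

6

Producers (level 1): E.
E → B → G → F → C → D gives D level 6.
No species has a prey at level 6, so no species reaches level 7.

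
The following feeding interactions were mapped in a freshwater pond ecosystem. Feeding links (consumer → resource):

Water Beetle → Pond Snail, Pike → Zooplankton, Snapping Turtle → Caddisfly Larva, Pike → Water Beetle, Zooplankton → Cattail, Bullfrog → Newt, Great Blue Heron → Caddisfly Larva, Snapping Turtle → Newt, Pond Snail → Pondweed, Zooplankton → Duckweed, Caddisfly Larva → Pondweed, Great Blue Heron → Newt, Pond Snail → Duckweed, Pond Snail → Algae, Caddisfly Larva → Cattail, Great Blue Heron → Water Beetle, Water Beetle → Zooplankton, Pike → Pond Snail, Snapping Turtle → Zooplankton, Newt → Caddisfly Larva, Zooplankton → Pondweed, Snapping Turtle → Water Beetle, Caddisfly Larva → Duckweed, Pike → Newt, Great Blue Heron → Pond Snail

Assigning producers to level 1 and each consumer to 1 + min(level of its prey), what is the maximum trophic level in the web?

4

Producers (level 1): Cattail, Pondweed, Algae, Duckweed.
Following each consumer down to its lowest-level prey: Cattail → Caddisfly Larva → Newt → Bullfrog (levels 1 through 4).
All prey of Bullfrog (Newt 3) are at level 3 or above, so Bullfrog is at level 1 + 3 = 4.
Every consumer has at least one prey at level 3 or below, so none exceeds level 4.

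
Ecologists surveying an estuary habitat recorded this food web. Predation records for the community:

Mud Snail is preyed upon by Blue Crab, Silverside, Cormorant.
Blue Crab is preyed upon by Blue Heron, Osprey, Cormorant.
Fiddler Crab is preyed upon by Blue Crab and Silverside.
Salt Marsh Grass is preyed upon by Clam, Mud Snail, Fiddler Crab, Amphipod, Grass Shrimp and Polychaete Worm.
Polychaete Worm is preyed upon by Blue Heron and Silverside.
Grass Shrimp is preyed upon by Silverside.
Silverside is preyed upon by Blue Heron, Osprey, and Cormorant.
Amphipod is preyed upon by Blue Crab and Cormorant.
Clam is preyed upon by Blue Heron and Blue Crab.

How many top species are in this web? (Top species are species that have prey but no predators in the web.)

3

Top species (has prey, but nothing eats it): Cormorant, Blue Heron, Osprey.
Count: 3.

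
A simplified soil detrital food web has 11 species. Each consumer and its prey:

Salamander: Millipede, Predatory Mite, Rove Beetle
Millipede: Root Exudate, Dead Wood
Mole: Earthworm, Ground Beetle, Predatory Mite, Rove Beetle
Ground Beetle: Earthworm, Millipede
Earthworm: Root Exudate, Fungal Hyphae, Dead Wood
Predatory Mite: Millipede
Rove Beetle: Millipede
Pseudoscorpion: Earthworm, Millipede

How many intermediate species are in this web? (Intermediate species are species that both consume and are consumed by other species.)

Intermediate species (has both prey and predators): Earthworm, Millipede, Ground Beetle, Predatory Mite, Rove Beetle.
Count: 5.

5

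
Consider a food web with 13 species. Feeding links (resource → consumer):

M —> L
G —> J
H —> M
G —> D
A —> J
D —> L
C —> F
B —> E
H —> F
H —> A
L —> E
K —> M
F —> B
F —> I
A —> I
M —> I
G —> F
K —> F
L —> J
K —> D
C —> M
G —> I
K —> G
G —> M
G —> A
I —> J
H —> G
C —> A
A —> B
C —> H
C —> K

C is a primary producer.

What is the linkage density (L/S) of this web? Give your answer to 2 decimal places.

L/S = 2.38

There are L = 31 links among S = 13 species.
L/S = 31/13 = 2.3846 ≈ 2.38.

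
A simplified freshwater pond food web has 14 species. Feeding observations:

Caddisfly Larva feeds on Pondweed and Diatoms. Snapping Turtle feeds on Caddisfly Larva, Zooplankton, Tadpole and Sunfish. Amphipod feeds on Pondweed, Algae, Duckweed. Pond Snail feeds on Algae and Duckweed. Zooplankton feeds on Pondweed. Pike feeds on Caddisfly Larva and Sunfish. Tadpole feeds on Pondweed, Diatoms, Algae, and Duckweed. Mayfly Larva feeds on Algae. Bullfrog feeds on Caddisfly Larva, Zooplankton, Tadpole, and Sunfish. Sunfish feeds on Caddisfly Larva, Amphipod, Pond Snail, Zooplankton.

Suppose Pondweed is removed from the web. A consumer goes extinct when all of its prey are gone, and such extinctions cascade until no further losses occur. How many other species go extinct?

1

Remove Pondweed.
Round 1: Zooplankton (all prey gone) → extinct.
No further losses. Total secondary extinctions: 1.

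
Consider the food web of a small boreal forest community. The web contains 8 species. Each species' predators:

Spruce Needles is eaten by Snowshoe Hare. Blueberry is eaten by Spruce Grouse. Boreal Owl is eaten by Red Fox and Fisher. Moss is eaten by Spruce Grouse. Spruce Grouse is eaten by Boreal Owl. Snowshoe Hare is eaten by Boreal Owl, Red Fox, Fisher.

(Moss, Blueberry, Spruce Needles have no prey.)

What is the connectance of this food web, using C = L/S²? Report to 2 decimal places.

The web has S = 8 species and L = 9 feeding links.
C = L / S² = 9 / 64 = 0.1406 ≈ 0.14.

C = 0.14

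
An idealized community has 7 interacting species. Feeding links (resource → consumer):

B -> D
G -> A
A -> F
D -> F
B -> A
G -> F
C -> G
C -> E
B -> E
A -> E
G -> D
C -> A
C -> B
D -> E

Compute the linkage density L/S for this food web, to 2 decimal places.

There are L = 14 links among S = 7 species.
L/S = 14/7 = 2.0000 ≈ 2.00.

L/S = 2.00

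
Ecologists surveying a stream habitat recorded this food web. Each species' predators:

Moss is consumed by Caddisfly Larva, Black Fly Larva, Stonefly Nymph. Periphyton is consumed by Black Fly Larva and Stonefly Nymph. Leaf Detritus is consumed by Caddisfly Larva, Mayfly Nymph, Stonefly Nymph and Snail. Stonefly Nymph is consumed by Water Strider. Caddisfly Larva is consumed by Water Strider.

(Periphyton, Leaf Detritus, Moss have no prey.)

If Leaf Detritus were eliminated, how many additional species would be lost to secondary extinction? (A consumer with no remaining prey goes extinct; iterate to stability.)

Remove Leaf Detritus.
Round 1: Mayfly Nymph (all prey gone), Snail (all prey gone) → extinct.
No further losses. Total secondary extinctions: 2.

2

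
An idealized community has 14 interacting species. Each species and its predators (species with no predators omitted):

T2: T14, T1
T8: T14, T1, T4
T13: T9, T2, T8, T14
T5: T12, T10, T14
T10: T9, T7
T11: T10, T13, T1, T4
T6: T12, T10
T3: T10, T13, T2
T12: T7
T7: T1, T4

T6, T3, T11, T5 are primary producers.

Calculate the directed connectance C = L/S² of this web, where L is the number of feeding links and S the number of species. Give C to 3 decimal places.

C = 0.133

The web has S = 14 species and L = 26 feeding links.
C = L / S² = 26 / 196 = 0.1327 ≈ 0.133.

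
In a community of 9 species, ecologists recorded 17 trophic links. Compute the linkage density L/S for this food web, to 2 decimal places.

There are L = 17 links among S = 9 species.
L/S = 17/9 = 1.8889 ≈ 1.89.

L/S = 1.89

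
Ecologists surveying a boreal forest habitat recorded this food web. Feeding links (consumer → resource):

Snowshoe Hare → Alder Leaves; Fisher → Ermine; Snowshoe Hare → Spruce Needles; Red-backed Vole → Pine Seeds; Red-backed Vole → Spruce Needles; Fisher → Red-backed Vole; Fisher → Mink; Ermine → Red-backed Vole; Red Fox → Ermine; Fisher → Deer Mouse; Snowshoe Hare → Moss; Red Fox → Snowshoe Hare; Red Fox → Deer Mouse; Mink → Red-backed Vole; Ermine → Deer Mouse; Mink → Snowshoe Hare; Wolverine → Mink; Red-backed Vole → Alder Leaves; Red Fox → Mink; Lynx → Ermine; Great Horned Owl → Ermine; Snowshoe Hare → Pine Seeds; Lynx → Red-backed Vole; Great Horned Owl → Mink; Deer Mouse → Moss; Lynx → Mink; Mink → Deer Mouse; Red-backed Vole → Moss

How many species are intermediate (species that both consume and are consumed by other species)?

5

Intermediate species (has both prey and predators): Red-backed Vole, Snowshoe Hare, Deer Mouse, Mink, Ermine.
Count: 5.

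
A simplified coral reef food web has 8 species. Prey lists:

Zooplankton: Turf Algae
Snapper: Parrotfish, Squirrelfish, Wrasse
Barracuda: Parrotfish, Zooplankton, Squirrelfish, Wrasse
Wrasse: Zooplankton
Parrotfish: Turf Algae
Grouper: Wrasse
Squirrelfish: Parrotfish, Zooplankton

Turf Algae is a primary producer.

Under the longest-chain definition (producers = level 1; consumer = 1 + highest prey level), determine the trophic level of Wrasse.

Turf Algae is a producer → level 1.
Zooplankton eats Turf Algae → level 2.
Wrasse eats Zooplankton → level 3.

Trophic level 3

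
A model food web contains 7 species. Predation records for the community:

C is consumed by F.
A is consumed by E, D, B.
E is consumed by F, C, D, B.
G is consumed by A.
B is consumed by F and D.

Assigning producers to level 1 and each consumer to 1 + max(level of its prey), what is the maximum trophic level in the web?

Producers (level 1): G.
G → A → E → B → D gives D level 5.
No species has a prey at level 5, so no species reaches level 6.

5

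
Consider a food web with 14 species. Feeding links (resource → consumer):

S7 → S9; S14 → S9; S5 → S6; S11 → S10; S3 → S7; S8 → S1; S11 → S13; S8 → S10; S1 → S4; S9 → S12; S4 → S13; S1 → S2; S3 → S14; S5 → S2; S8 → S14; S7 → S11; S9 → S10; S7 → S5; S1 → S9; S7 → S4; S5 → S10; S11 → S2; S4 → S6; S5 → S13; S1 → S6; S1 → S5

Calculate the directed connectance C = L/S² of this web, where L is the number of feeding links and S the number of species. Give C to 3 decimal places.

C = 0.133

The web has S = 14 species and L = 26 feeding links.
C = L / S² = 26 / 196 = 0.1327 ≈ 0.133.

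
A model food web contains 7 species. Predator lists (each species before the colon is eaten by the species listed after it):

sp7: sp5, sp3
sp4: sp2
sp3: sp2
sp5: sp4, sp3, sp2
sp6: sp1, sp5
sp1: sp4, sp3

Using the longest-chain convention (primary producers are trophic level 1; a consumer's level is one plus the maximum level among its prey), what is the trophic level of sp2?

sp6 is a producer → level 1.
sp1 eats sp6 → level 2.
sp4 eats sp1 (level 2); other prey at levels: sp5 2 → level 3.
sp2 eats sp4 (level 3); other prey at levels: sp5 2, sp3 3 → level 4.

Trophic level 4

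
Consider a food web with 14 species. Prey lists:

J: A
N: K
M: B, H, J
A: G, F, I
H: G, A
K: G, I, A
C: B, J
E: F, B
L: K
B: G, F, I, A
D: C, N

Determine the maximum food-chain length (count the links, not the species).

One longest chain: G → A → B → C → D.
It has 5 species and 4 links.

4 links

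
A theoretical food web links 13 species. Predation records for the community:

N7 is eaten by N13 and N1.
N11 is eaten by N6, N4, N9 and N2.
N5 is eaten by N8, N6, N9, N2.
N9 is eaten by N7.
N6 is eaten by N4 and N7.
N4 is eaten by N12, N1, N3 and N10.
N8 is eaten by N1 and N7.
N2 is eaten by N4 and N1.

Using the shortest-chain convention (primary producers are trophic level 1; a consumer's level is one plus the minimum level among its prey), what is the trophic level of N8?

Trophic level 2

N5 is a producer → level 1.
N8 eats N5 → level 2.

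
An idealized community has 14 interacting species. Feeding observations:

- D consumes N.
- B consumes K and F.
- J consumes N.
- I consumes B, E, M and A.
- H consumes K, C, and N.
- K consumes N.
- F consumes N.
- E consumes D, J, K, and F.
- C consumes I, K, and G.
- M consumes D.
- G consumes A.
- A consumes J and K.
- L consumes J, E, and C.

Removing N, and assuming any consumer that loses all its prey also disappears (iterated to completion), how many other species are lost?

Remove N.
Round 1: F (all prey gone), D (all prey gone), K (all prey gone), J (all prey gone) → extinct.
Round 2: E (all prey gone), B (all prey gone), M (all prey gone), A (all prey gone) → extinct.
Round 3: G (all prey gone), I (all prey gone) → extinct.
Round 4: C (all prey gone) → extinct.
Round 5: H (all prey gone), L (all prey gone) → extinct.
No further losses. Total secondary extinctions: 13.

13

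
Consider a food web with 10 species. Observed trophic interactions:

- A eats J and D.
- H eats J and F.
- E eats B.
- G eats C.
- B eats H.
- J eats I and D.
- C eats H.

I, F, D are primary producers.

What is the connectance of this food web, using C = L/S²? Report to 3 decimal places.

C = 0.100

The web has S = 10 species and L = 10 feeding links.
C = L / S² = 10 / 100 = 0.1000 ≈ 0.100.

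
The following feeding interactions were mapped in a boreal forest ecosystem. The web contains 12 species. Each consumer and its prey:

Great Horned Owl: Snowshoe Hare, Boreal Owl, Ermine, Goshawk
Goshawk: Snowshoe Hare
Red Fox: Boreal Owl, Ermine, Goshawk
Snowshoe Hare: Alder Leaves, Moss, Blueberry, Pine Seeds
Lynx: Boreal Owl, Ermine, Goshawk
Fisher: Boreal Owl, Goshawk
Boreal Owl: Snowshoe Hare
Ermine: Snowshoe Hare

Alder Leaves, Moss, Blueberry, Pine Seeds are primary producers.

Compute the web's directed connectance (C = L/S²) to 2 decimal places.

C = 0.13

The web has S = 12 species and L = 19 feeding links.
C = L / S² = 19 / 144 = 0.1319 ≈ 0.13.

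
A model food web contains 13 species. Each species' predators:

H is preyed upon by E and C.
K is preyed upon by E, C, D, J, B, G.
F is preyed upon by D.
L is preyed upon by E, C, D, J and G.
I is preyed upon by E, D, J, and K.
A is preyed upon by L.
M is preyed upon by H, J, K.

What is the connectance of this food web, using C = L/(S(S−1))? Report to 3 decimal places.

C = 0.141

The web has S = 13 species and L = 22 feeding links.
C = L / (S(S−1)) = 22 / 156 = 0.1410 ≈ 0.141.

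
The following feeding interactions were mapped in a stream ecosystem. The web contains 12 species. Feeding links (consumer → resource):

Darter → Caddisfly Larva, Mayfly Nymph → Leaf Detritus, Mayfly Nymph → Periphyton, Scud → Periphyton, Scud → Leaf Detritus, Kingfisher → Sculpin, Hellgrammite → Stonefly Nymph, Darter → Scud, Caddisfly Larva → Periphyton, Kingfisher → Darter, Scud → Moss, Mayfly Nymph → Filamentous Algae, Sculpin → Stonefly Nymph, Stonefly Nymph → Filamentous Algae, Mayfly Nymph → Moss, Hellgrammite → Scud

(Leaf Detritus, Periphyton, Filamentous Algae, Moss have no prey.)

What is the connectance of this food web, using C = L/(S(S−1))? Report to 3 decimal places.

C = 0.121

The web has S = 12 species and L = 16 feeding links.
C = L / (S(S−1)) = 16 / 132 = 0.1212 ≈ 0.121.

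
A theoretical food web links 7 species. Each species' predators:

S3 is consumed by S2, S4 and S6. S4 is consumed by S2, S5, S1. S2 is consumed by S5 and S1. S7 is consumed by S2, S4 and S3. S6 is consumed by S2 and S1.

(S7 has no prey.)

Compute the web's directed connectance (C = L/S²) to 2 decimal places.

The web has S = 7 species and L = 13 feeding links.
C = L / S² = 13 / 49 = 0.2653 ≈ 0.27.

C = 0.27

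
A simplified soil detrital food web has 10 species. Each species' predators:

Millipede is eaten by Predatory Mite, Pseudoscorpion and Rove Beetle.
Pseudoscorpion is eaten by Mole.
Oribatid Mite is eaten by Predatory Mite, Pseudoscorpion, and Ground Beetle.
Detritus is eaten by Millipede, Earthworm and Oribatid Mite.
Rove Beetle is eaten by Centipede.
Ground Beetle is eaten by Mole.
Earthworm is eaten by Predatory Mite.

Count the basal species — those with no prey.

1

Basal species (no prey listed): Detritus.
Count: 1.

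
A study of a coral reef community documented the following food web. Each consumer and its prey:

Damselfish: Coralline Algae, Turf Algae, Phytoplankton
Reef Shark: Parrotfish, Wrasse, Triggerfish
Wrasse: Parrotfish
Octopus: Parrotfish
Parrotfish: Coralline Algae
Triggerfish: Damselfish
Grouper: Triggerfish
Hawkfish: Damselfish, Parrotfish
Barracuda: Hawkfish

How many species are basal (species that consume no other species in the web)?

3

Basal species (no prey listed): Coralline Algae, Turf Algae, Phytoplankton.
Count: 3.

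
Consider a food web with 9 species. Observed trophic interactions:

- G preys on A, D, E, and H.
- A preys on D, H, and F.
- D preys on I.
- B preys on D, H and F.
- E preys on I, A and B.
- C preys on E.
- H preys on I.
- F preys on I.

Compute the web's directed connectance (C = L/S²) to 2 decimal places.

C = 0.21

The web has S = 9 species and L = 17 feeding links.
C = L / S² = 17 / 81 = 0.2099 ≈ 0.21.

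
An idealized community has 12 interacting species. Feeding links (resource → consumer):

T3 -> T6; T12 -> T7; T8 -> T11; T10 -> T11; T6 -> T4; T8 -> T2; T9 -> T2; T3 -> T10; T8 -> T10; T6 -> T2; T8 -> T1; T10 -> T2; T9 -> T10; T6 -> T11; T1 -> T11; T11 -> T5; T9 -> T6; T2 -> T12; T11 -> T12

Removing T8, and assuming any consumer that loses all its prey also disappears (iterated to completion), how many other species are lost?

Remove T8.
Round 1: T1 (all prey gone) → extinct.
No further losses. Total secondary extinctions: 1.

1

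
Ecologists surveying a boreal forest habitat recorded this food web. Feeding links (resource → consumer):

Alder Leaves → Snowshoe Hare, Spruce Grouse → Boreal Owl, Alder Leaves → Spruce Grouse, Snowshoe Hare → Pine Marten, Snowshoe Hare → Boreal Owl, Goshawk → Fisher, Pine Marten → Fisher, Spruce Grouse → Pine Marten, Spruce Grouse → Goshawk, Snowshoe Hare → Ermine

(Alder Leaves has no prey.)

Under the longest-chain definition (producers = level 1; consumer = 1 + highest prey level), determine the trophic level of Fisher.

Alder Leaves is a producer → level 1.
Spruce Grouse eats Alder Leaves → level 2.
Goshawk eats Spruce Grouse → level 3.
Fisher eats Goshawk (level 3); other prey at levels: Pine Marten 3 → level 4.

Trophic level 4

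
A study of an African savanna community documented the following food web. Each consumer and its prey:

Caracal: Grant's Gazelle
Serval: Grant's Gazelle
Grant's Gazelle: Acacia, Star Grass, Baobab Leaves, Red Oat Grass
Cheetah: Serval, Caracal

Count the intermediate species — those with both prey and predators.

Intermediate species (has both prey and predators): Grant's Gazelle, Serval, Caracal.
Count: 3.

3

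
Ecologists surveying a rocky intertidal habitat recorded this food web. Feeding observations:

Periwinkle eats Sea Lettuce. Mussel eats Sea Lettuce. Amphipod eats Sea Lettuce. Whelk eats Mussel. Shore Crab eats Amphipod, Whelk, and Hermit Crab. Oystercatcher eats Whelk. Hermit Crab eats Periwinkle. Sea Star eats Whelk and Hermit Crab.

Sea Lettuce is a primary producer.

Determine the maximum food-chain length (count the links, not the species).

3 links

One longest chain: Sea Lettuce → Periwinkle → Hermit Crab → Shore Crab.
It has 4 species and 3 links.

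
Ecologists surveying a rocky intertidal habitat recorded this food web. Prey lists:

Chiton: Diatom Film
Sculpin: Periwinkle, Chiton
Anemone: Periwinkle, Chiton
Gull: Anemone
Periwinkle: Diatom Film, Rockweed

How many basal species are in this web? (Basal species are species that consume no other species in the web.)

Basal species (no prey listed): Diatom Film, Rockweed.
Count: 2.

2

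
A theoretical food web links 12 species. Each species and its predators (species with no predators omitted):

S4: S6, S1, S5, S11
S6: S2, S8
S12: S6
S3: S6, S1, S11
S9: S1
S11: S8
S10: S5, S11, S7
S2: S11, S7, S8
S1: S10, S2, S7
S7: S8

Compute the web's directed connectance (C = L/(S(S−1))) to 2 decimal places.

C = 0.17

The web has S = 12 species and L = 22 feeding links.
C = L / (S(S−1)) = 22 / 132 = 0.1667 ≈ 0.17.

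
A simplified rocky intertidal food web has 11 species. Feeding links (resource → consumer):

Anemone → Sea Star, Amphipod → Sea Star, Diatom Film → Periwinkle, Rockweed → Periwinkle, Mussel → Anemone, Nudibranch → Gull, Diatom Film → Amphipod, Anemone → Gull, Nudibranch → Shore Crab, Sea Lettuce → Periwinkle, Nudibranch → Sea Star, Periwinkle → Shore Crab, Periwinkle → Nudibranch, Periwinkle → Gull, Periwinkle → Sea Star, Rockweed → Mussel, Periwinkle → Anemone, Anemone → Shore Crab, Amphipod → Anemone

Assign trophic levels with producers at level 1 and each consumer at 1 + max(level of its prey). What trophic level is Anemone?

Trophic level 3

Sea Lettuce is a producer → level 1.
Periwinkle eats Sea Lettuce (level 1); other prey at levels: Rockweed 1, Diatom Film 1 → level 2.
Anemone eats Periwinkle (level 2); other prey at levels: Amphipod 2, Mussel 2 → level 3.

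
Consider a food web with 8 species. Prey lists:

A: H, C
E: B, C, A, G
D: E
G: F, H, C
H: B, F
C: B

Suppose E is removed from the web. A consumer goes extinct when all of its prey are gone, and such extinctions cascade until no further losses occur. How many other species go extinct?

1

Remove E.
Round 1: D (all prey gone) → extinct.
No further losses. Total secondary extinctions: 1.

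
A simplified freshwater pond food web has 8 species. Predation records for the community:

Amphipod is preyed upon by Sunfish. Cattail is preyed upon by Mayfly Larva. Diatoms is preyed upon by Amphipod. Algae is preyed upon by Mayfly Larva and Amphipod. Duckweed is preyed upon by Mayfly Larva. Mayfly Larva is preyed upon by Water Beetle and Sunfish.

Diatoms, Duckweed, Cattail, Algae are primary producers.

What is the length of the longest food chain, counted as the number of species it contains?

3 species

One longest chain: Duckweed → Mayfly Larva → Water Beetle.
It has 3 species and 2 links.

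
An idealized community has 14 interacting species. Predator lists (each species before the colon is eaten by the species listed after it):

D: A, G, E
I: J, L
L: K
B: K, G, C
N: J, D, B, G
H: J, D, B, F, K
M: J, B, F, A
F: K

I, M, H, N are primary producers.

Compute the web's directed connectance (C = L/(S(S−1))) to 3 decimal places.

C = 0.126

The web has S = 14 species and L = 23 feeding links.
C = L / (S(S−1)) = 23 / 182 = 0.1264 ≈ 0.126.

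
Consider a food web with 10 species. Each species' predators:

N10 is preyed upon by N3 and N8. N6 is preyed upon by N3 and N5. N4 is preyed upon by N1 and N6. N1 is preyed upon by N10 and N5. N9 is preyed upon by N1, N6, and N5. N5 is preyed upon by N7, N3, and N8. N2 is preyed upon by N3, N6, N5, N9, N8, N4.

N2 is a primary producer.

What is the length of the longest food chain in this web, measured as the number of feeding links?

One longest chain: N2 → N9 → N6 → N5 → N3.
It has 5 species and 4 links.

4 links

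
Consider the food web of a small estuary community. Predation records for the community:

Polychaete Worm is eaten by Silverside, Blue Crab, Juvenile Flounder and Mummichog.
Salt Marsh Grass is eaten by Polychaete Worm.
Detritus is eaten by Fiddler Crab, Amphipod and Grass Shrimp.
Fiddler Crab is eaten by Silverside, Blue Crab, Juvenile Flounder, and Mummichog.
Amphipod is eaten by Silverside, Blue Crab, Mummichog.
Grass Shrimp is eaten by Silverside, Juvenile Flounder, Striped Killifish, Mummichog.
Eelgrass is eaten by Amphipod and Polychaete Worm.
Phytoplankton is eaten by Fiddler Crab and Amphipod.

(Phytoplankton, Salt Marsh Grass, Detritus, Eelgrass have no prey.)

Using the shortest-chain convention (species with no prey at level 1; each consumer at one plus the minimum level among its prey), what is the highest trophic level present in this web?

Basal resources (level 1): Phytoplankton, Salt Marsh Grass, Detritus, Eelgrass.
Following each consumer down to its lowest-level prey: Detritus → Grass Shrimp → Striped Killifish (levels 1 through 3).
All prey of Striped Killifish (Grass Shrimp 2) are at level 2 or above, so Striped Killifish is at level 1 + 2 = 3.
Every consumer has at least one prey at level 2 or below, so none exceeds level 3.

3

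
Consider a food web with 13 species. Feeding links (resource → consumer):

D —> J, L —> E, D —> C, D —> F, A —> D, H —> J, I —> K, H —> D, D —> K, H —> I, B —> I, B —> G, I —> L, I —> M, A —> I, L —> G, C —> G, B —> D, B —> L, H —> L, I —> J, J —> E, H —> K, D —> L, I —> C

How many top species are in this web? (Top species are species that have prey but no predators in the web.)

5

Top species (has prey, but nothing eats it): M, F, K, E, G.
Count: 5.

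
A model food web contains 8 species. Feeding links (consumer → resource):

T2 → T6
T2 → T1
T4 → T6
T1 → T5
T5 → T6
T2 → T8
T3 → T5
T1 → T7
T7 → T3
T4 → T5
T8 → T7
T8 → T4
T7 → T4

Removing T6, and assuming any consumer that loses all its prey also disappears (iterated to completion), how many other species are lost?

7

Remove T6.
Round 1: T5 (all prey gone) → extinct.
Round 2: T4 (all prey gone), T3 (all prey gone) → extinct.
Round 3: T7 (all prey gone) → extinct.
Round 4: T1 (all prey gone), T8 (all prey gone) → extinct.
Round 5: T2 (all prey gone) → extinct.
No further losses. Total secondary extinctions: 7.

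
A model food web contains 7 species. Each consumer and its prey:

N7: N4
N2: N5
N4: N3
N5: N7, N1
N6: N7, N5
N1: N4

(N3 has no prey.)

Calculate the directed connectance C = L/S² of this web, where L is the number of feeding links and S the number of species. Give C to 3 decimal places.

The web has S = 7 species and L = 8 feeding links.
C = L / S² = 8 / 49 = 0.1633 ≈ 0.163.

C = 0.163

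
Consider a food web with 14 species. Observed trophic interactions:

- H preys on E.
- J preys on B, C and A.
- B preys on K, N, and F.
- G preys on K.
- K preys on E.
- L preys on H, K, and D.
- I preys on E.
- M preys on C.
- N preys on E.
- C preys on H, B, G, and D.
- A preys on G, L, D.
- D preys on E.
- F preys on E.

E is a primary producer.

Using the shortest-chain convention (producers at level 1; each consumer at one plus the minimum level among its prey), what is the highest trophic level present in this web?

4

Producers (level 1): E.
Following each consumer down to its lowest-level prey: E → N → B → J (levels 1 through 4).
All prey of J (B 3, A 3, C 3) are at level 3 or above, so J is at level 1 + 3 = 4.
Every consumer has at least one prey at level 3 or below, so none exceeds level 4.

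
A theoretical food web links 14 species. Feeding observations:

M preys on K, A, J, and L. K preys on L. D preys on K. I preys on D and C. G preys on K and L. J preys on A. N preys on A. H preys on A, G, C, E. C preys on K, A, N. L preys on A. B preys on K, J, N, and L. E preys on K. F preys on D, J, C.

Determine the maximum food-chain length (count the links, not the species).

One longest chain: A → L → K → D → I.
It has 5 species and 4 links.

4 links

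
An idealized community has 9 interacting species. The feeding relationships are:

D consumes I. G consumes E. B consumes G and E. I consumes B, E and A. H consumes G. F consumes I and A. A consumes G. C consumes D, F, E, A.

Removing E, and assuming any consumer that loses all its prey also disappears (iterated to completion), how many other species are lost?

8

Remove E.
Round 1: G (all prey gone) → extinct.
Round 2: B (all prey gone), H (all prey gone), A (all prey gone) → extinct.
Round 3: I (all prey gone) → extinct.
Round 4: D (all prey gone), F (all prey gone) → extinct.
Round 5: C (all prey gone) → extinct.
No further losses. Total secondary extinctions: 8.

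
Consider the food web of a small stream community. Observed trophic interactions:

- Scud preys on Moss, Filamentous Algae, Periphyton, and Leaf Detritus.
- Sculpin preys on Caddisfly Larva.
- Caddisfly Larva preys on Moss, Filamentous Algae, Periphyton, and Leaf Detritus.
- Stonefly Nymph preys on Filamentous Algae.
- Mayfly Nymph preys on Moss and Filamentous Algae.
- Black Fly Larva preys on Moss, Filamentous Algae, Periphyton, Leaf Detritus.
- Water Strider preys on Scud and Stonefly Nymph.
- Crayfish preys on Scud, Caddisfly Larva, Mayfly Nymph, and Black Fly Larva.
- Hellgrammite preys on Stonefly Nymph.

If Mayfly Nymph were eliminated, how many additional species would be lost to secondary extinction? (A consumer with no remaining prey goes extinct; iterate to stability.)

0

Remove Mayfly Nymph.
Every predator of it retains at least one other prey: Crayfish still has Scud, Caddisfly Larva, Black Fly Larva.
No consumer loses all prey, so no secondary extinctions occur.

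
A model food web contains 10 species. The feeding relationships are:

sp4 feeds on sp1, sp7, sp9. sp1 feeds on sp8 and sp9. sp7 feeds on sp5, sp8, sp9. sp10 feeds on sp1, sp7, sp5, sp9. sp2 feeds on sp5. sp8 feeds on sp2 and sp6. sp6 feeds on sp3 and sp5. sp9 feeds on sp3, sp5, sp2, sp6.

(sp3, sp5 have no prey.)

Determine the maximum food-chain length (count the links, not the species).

4 links

One longest chain: sp5 → sp2 → sp9 → sp7 → sp4.
It has 5 species and 4 links.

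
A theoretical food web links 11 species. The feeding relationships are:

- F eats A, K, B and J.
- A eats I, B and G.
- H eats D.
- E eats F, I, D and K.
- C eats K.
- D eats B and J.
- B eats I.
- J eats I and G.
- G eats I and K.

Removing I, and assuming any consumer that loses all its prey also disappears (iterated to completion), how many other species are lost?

Remove I.
Round 1: B (all prey gone) → extinct.
No further losses. Total secondary extinctions: 1.

1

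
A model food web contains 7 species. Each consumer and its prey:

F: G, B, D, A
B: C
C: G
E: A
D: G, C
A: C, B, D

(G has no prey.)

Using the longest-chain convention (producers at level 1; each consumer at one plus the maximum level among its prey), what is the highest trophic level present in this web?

Producers (level 1): G.
G → C → B → A → E gives E level 5.
No species has a prey at level 5, so no species reaches level 6.

5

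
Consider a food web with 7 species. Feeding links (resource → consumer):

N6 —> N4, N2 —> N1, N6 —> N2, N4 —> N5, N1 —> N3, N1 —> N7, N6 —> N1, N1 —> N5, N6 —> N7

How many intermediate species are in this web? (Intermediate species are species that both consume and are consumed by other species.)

Intermediate species (has both prey and predators): N2, N4, N1.
Count: 3.

3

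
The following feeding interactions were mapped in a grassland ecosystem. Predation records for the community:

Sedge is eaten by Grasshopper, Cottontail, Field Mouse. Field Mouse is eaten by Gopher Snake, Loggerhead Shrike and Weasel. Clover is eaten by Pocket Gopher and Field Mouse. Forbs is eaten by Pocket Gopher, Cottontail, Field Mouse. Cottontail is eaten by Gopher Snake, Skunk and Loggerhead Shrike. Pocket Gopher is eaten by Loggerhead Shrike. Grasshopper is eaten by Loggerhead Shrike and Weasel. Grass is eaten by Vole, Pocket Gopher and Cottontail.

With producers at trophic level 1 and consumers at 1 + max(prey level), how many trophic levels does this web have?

Producers (level 1): Grass, Clover, Sedge, Forbs.
Grass → Cottontail → Gopher Snake gives Gopher Snake level 3.
No species has a prey at level 3, so no species reaches level 4.

3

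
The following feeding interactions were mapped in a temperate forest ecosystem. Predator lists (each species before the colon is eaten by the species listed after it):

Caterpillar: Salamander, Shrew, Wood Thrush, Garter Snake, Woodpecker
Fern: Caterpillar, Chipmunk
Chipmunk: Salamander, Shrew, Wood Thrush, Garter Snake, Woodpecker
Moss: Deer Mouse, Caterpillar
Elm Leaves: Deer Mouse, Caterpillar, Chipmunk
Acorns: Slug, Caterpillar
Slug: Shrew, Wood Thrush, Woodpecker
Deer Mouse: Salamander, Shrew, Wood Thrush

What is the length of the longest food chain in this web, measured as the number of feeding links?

2 links

One longest chain: Elm Leaves → Deer Mouse → Salamander.
It has 3 species and 2 links.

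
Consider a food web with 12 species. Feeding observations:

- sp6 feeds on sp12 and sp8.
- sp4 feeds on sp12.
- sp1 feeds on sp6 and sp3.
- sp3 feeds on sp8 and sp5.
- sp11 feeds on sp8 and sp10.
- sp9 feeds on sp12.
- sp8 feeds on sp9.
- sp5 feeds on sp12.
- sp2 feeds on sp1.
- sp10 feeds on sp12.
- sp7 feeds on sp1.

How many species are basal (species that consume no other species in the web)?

Basal species (no prey listed): sp12.
Count: 1.

1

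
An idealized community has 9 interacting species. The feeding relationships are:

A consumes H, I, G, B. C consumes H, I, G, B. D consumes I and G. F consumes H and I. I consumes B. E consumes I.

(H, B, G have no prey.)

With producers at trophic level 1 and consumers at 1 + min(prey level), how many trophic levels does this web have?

Producers (level 1): H, B, G.
Following each consumer down to its lowest-level prey: B → I → E (levels 1 through 3).
All prey of E (I 2) are at level 2 or above, so E is at level 1 + 2 = 3.
Every consumer has at least one prey at level 2 or below, so none exceeds level 3.

3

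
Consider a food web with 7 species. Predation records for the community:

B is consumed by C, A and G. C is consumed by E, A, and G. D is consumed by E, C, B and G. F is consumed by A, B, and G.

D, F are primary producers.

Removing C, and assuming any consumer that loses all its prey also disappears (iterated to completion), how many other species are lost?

Remove C.
Every predator of it retains at least one other prey: A still has F, B; E still has D; G still has D, F, B.
No consumer loses all prey, so no secondary extinctions occur.

0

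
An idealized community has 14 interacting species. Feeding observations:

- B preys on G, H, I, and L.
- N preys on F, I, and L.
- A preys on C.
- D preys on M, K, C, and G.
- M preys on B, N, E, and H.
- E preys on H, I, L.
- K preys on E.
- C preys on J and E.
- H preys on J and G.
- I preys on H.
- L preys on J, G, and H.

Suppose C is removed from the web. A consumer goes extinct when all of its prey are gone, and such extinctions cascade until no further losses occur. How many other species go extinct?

1

Remove C.
Round 1: A (all prey gone) → extinct.
No further losses. Total secondary extinctions: 1.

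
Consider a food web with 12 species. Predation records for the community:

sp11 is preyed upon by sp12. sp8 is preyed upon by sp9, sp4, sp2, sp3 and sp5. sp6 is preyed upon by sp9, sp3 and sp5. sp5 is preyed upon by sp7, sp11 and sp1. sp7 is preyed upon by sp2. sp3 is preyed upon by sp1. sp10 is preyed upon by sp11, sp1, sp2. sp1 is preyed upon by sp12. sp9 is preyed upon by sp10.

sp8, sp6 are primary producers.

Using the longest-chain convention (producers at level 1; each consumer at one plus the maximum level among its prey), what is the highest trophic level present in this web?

Producers (level 1): sp8, sp6.
sp8 → sp9 → sp10 → sp1 → sp12 gives sp12 level 5.
No species has a prey at level 5, so no species reaches level 6.

5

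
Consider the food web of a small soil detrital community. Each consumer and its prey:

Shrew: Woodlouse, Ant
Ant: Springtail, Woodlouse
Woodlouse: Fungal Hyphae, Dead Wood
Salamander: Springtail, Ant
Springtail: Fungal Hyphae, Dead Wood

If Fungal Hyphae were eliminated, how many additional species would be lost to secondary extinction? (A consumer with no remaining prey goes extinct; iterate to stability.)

Remove Fungal Hyphae.
Every predator of it retains at least one other prey: Springtail still has Dead Wood; Woodlouse still has Dead Wood.
No consumer loses all prey, so no secondary extinctions occur.

0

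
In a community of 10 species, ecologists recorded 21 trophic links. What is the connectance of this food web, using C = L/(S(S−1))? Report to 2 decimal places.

The web has S = 10 species and L = 21 feeding links.
C = L / (S(S−1)) = 21 / 90 = 0.2333 ≈ 0.23.

C = 0.23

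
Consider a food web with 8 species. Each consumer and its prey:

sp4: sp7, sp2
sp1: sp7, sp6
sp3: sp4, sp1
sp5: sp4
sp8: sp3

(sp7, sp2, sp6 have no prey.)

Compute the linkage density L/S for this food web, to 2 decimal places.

L/S = 1.00

There are L = 8 links among S = 8 species.
L/S = 8/8 = 1.0000 ≈ 1.00.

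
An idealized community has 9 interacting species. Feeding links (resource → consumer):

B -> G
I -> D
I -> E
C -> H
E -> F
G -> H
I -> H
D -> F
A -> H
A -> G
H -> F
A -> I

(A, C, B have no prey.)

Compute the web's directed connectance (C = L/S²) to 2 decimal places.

The web has S = 9 species and L = 12 feeding links.
C = L / S² = 12 / 81 = 0.1481 ≈ 0.15.

C = 0.15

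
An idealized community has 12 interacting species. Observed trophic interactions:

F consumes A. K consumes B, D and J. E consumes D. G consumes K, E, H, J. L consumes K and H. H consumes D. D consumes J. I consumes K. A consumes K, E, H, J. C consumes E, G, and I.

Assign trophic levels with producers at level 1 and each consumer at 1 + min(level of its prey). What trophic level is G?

J is a producer → level 1.
G eats J → level 2.

Trophic level 2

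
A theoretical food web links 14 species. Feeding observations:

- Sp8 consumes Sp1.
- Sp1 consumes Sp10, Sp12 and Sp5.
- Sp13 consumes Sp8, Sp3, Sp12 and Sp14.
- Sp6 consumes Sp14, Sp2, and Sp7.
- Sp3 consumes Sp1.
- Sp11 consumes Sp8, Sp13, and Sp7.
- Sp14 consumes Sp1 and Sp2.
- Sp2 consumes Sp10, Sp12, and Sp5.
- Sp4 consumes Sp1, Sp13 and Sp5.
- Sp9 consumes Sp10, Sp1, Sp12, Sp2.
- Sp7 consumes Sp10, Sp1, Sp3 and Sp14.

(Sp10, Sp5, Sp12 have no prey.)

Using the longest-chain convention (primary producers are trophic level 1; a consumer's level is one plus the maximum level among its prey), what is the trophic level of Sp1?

Trophic level 2

Sp10 is a producer → level 1.
Sp1 eats Sp10 (level 1); other prey at levels: Sp5 1, Sp12 1 → level 2.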